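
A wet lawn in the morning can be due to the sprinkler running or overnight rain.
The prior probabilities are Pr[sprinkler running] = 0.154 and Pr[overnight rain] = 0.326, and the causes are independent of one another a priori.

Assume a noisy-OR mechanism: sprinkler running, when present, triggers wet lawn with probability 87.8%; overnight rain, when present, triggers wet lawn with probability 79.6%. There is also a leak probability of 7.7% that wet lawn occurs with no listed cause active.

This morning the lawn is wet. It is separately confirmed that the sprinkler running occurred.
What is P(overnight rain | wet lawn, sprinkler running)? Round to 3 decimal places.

Under noisy-OR, P(wet lawn | causes) = 1 − (1−0.077)·∏(1−qᵢ) over the active causes.
Enumerate both values of overnight rain and weight by the priors:
  P(wet lawn | sprinkler running) = 0.887394×0.674 + 0.977028×0.326
        = 0.598104 + 0.318511 = 0.916615
Configurations with overnight rain contribute 0.318511, so
  P(overnight rain | wet lawn, sprinkler running) = 0.318511 / 0.916615 ≈ 0.347

P(overnight rain | wet lawn, sprinkler running) ≈ 0.347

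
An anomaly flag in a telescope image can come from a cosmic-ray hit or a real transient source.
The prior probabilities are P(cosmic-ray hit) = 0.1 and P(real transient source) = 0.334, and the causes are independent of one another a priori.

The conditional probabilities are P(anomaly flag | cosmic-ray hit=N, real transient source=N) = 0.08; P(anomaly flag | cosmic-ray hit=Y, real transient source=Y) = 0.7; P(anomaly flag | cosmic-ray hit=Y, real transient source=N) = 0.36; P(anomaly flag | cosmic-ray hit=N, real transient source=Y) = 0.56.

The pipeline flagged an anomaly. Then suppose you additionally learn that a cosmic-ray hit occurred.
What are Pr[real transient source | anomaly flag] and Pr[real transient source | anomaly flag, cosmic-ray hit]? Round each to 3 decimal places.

Pr[real transient source | anomaly flag] ≈ 0.727; Pr[real transient source | anomaly flag, cosmic-ray hit] ≈ 0.494

Weight on real transient source=true, given the evidence: 0.168336 + 0.023380 = 0.191716
Normalizer over all consistent configurations: 0.08*0.9*0.666 + 0.56*0.9*0.334 + 0.36*0.1*0.666 + 0.7*0.1*0.334 = 0.263644
Posterior = 0.191716 / 0.263644 ≈ 0.727

Now also conditioning on cosmic-ray hit=true:
Sum P(anomaly flag|·) weighted by the priors over both values of real transient source:
  P(anomaly flag | cosmic-ray hit) = 0.36×0.666 + 0.7×0.334
        = 0.239760 + 0.233800 = 0.473560
Configurations with real transient source contribute 0.233800, so
  P(real transient source | anomaly flag, cosmic-ray hit) = 0.233800 / 0.473560 ≈ 0.494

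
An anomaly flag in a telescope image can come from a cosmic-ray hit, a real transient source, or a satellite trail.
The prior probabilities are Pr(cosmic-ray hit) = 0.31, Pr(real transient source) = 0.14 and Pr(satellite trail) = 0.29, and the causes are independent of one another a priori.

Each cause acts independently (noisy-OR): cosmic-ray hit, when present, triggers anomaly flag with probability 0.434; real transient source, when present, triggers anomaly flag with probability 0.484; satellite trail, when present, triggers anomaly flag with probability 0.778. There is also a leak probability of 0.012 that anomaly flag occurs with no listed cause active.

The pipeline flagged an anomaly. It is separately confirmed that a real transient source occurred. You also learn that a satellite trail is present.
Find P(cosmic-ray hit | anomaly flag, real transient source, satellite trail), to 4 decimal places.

Under noisy-OR, P(anomaly flag | causes) = 1 − (1−0.012)·∏(1−qᵢ) over the active causes.
By total probability over both values of cosmic-ray hit:
  P(anomaly flag | real transient source, satellite trail) = 0.886823·0.69 + 0.935942·0.31
        = 0.611908 + 0.290142 = 0.902050
Configurations with cosmic-ray hit contribute 0.290142, so
  P(cosmic-ray hit | anomaly flag, real transient source, satellite trail) = 0.290142 / 0.902050 ≈ 0.3216

P(cosmic-ray hit | anomaly flag, real transient source, satellite trail) ≈ 0.3216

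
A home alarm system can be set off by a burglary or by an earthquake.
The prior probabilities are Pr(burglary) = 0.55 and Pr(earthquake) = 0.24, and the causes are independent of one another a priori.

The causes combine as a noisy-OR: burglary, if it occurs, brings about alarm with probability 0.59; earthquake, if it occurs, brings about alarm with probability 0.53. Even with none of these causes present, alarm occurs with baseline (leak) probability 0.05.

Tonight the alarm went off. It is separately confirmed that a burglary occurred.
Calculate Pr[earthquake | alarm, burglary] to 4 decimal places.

Under noisy-OR, P(alarm | causes) = 1 − (1−0.05)·∏(1−qᵢ) over the active causes.
P(alarm | burglary) = 0.6105*0.76 + 0.816935*0.24 = 0.463980 + 0.196064 = 0.660044
The earthquake-present share is 0.816935*0.24 = 0.196064.
Hence the posterior is 0.196064/0.660044 ≈ 0.2970.

Pr[earthquake | alarm, burglary] ≈ 0.2970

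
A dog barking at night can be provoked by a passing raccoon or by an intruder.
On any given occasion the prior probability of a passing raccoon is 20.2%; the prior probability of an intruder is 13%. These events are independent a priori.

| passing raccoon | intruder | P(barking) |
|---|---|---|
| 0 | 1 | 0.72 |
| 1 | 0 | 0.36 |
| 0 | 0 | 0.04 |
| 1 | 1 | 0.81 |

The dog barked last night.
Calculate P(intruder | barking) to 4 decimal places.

P(intruder | barking) ≈ 0.5132

P(barking) = 0.04×0.798×0.87 + 0.72×0.798×0.13 + 0.36×0.202×0.87 + 0.81×0.202×0.13 = 0.027770 + 0.074693 + 0.063266 + 0.021271 = 0.187000
Restricting to configurations with intruder present: 0.074693 + 0.021271 = 0.095964.
So P(intruder | barking) = 0.095964/0.187000 ≈ 0.5132.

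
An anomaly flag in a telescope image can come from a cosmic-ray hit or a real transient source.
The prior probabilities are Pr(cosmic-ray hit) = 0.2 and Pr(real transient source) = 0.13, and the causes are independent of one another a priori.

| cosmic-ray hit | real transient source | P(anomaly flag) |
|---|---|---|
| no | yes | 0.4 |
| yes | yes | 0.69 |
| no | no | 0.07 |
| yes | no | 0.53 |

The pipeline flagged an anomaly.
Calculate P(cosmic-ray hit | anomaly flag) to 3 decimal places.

Enumerate the 4 (cosmic-ray hit, real transient source) configurations and weight by the priors:
  P(anomaly flag) = 0.07×0.8×0.87 + 0.4×0.8×0.13 + 0.53×0.2×0.87 + 0.69×0.2×0.13
        = 0.048720 + 0.041600 + 0.092220 + 0.017940 = 0.200480
Configurations with cosmic-ray hit contribute 0.110160, so
  P(cosmic-ray hit | anomaly flag) = 0.110160 / 0.200480 ≈ 0.549

P(cosmic-ray hit | anomaly flag) ≈ 0.549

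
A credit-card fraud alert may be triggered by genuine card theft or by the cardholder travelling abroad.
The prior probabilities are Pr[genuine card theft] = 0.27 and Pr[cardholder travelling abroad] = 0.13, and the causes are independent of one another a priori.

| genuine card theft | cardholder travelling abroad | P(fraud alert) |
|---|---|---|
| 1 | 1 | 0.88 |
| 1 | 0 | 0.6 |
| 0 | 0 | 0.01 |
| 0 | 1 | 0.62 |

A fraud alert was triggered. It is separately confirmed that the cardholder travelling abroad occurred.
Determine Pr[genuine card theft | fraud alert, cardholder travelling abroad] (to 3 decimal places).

Pr[genuine card theft | fraud alert, cardholder travelling abroad] ≈ 0.344

Sum P(fraud alert|·) weighted by the priors over both values of genuine card theft:
  P(fraud alert | cardholder travelling abroad) = 0.62×0.73 + 0.88×0.27
        = 0.452600 + 0.237600 = 0.690200
Keeping only the genuine card theft-present terms gives 0.237600, so
  P(genuine card theft | fraud alert, cardholder travelling abroad) = 0.237600 / 0.690200 ≈ 0.344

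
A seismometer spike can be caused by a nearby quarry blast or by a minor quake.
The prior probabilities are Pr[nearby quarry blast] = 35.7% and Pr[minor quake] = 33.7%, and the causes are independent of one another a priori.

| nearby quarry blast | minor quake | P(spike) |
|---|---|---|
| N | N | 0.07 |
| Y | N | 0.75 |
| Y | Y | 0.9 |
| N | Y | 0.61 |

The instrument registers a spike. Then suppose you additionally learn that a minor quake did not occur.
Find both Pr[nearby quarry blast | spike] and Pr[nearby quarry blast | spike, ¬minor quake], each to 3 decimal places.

Pr[nearby quarry blast | spike] ≈ 0.638; Pr[nearby quarry blast | spike, ¬minor quake] ≈ 0.856

Weight on nearby quarry blast=true, given the evidence: 0.177518 + 0.108278 = 0.285796
Denominator P(spike): 0.07×0.643×0.663 + 0.61×0.643×0.337 + 0.75×0.357×0.663 + 0.9×0.357×0.337 = 0.447820
P(nearby quarry blast | spike) = 0.285796/0.447820 ≈ 0.638

With the extra evidence:
Weight on nearby quarry blast=true, given the evidence: 0.75·0.357 = 0.267750
The normalizing constant is 0.07·0.643 + 0.75·0.357 = 0.312760
P(nearby quarry blast | spike, ¬minor quake) = 0.267750/0.312760 ≈ 0.856
Ruling out minor quake raises the posterior on nearby quarry blast — the flip side of explaining away.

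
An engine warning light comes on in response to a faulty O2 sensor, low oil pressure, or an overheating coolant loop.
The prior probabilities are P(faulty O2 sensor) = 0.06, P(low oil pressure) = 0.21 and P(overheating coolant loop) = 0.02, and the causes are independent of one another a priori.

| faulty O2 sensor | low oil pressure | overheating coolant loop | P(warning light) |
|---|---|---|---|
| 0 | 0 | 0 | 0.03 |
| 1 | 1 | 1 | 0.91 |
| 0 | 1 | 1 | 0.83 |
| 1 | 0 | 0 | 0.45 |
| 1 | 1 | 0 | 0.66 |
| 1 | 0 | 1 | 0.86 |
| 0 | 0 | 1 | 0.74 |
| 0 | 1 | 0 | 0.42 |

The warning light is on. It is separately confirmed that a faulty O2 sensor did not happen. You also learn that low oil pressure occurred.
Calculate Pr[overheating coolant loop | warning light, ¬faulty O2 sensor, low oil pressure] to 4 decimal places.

Pr[overheating coolant loop | warning light, ¬faulty O2 sensor, low oil pressure] ≈ 0.0388

For the numerator, keep only overheating coolant loop=true terms: 0.83*0.02 = 0.016600
The normalizing constant is 0.42*0.98 + 0.83*0.02 = 0.428200
P(overheating coolant loop | warning light, ¬faulty O2 sensor, low oil pressure) = 0.016600/0.428200 ≈ 0.0388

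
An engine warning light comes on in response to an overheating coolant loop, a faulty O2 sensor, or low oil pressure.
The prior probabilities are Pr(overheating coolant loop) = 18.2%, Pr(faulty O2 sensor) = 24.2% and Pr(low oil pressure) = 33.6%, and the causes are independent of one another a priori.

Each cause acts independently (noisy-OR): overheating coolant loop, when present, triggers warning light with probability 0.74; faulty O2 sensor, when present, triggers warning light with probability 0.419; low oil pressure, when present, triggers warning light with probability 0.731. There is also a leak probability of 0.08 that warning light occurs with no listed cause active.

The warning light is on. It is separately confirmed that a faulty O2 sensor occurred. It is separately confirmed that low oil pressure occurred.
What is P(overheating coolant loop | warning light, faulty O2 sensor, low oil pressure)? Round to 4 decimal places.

Under noisy-OR, P(warning light | causes) = 1 − (1−0.08)·∏(1−qᵢ) over the active causes.
Sum P(warning light|·) weighted by the priors over both values of overheating coolant loop:
  P(warning light | faulty O2 sensor, low oil pressure) = 0.856214·0.818 + 0.962616·0.182
        = 0.700383 + 0.175196 = 0.875579
Keeping only the overheating coolant loop-present terms gives 0.175196, so
  P(overheating coolant loop | warning light, faulty O2 sensor, low oil pressure) = 0.175196 / 0.875579 ≈ 0.2001

P(overheating coolant loop | warning light, faulty O2 sensor, low oil pressure) ≈ 0.2001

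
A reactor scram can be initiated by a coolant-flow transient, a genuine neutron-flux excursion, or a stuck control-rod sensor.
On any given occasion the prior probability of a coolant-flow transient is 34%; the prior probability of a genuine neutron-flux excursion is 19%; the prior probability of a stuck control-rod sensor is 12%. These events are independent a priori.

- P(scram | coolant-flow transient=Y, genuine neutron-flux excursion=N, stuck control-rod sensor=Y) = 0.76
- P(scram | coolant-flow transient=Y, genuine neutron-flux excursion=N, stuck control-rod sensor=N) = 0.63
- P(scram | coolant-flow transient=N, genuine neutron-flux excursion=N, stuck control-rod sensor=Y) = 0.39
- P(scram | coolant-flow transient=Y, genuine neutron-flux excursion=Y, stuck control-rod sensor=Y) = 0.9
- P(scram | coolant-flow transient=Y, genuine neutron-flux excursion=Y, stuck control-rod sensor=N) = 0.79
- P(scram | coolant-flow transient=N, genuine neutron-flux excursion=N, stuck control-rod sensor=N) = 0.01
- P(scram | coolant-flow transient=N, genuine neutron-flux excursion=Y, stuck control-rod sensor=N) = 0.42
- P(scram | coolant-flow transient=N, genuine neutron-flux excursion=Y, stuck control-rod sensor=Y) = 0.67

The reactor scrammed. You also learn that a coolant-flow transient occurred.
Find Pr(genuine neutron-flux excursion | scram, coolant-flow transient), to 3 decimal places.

Weight on genuine neutron-flux excursion=true, given the evidence: 0.132088 + 0.020520 = 0.152608
The normalizing constant is 0.63·0.81·0.88 + 0.76·0.81·0.12 + 0.79·0.19·0.88 + 0.9·0.19·0.12 = 0.675544
Posterior = 0.152608 / 0.675544 ≈ 0.226

Pr(genuine neutron-flux excursion | scram, coolant-flow transient) ≈ 0.226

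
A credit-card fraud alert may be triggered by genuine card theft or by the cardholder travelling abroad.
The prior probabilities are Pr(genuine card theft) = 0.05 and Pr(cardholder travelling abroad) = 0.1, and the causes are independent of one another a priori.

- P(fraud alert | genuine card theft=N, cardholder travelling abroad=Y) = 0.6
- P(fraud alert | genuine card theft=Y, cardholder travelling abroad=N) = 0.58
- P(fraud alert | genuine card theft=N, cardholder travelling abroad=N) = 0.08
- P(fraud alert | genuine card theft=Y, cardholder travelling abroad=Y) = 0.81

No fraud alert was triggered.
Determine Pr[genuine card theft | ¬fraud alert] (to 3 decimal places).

Pr[genuine card theft | ¬fraud alert] ≈ 0.024

P(¬fraud alert) = 0.92·0.95·0.9 + 0.4·0.95·0.1 + 0.42·0.05·0.9 + 0.19·0.05·0.1 = 0.786600 + 0.038000 + 0.018900 + 0.000950 = 0.844450
The genuine card theft-present share is 0.018900 + 0.000950 = 0.019850.
So P(genuine card theft | ¬fraud alert) = 0.019850/0.844450 ≈ 0.024.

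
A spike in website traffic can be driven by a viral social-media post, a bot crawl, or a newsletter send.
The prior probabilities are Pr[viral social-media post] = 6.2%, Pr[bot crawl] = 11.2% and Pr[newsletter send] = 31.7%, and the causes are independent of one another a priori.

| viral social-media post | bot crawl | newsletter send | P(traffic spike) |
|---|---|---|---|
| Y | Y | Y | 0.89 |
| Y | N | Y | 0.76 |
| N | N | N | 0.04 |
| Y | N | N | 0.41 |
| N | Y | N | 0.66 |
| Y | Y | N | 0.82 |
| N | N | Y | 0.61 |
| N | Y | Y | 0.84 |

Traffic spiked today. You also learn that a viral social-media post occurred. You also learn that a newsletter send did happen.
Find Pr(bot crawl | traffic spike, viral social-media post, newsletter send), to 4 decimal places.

Enumerate both values of bot crawl and weight by the priors:
  P(traffic spike | viral social-media post, newsletter send) = 0.76*0.888 + 0.89*0.112
        = 0.674880 + 0.099680 = 0.774560
Keeping only the bot crawl-present terms gives 0.099680, so
  P(bot crawl | traffic spike, viral social-media post, newsletter send) = 0.099680 / 0.774560 ≈ 0.1287

Pr(bot crawl | traffic spike, viral social-media post, newsletter send) ≈ 0.1287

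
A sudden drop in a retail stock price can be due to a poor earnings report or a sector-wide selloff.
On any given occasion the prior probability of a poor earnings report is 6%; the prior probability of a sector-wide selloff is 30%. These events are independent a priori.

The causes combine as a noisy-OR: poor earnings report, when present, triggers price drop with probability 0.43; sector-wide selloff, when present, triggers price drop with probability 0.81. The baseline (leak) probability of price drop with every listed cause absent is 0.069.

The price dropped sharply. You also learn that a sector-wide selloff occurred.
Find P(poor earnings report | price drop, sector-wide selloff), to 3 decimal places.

Under noisy-OR, P(price drop | causes) = 1 − (1−0.069)·∏(1−qᵢ) over the active causes.
Weight on poor earnings report=true, given the evidence: 0.899173·0.06 = 0.053950
Denominator P(price drop | sector-wide selloff): 0.82311·0.94 + 0.899173·0.06 = 0.827673
Posterior = 0.053950 / 0.827673 ≈ 0.065

P(poor earnings report | price drop, sector-wide selloff) ≈ 0.065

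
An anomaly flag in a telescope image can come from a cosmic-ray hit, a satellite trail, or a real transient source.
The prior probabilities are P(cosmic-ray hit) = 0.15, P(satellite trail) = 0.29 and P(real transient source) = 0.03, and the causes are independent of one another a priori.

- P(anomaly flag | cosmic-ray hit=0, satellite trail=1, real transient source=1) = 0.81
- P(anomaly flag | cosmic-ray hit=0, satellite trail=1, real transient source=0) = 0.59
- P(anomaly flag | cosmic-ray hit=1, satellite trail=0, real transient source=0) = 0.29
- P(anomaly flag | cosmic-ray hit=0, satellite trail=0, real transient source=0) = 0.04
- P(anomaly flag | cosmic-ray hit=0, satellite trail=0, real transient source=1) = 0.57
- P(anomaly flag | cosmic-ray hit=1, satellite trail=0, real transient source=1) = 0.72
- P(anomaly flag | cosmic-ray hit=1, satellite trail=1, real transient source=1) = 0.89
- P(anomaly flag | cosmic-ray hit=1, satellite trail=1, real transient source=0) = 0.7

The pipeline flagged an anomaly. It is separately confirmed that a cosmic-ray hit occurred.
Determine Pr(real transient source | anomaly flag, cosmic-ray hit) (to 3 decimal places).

Enumerate the 4 (satellite trail, real transient source) configurations and weight by the priors:
  P(anomaly flag | cosmic-ray hit) = 0.29×0.71×0.97 + 0.72×0.71×0.03 + 0.7×0.29×0.97 + 0.89×0.29×0.03
        = 0.199723 + 0.015336 + 0.196910 + 0.007743 = 0.419712
Keeping only the real transient source-present terms gives 0.023079, so
  P(real transient source | anomaly flag, cosmic-ray hit) = 0.023079 / 0.419712 ≈ 0.055

Pr(real transient source | anomaly flag, cosmic-ray hit) ≈ 0.055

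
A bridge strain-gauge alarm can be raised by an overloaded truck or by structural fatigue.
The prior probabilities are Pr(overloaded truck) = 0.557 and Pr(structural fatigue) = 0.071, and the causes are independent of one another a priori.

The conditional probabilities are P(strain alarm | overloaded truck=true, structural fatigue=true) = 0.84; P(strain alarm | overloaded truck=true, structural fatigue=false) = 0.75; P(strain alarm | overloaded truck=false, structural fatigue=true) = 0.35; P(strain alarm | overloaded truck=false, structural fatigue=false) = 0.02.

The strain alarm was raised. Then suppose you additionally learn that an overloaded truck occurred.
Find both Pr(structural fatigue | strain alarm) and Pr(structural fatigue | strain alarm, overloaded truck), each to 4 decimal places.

P(strain alarm) = 0.02*0.443*0.929 + 0.35*0.443*0.071 + 0.75*0.557*0.929 + 0.84*0.557*0.071 = 0.008231 + 0.011009 + 0.388090 + 0.033219 = 0.440549
Restricting to configurations with structural fatigue present: 0.011009 + 0.033219 = 0.044228.
Hence the posterior is 0.044228/0.440549 ≈ 0.1004.

With the extra evidence:
P(strain alarm | overloaded truck) = 0.75*0.929 + 0.84*0.071 = 0.696750 + 0.059640 = 0.756390
Of this, 0.059640 comes from 0.84*0.071 (the structural fatigue=true cases).
Hence the posterior is 0.059640/0.756390 ≈ 0.0788.
The drop from 0.1004 to 0.0788 is the explaining-away (discounting) effect.

Pr(structural fatigue | strain alarm) ≈ 0.1004; Pr(structural fatigue | strain alarm, overloaded truck) ≈ 0.0788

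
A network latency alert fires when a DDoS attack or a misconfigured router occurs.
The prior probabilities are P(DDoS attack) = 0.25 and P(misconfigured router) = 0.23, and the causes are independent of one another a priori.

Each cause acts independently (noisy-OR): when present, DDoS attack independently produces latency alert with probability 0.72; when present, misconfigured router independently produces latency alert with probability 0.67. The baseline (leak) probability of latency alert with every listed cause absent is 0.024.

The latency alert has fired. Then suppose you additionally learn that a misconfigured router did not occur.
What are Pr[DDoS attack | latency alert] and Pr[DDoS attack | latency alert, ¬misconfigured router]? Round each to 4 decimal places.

Under noisy-OR, P(latency alert | causes) = 1 − (1−0.024)·∏(1−qᵢ) over the active causes.
P(latency alert) = 0.024*0.75*0.77 + 0.67792*0.75*0.23 + 0.72672*0.25*0.77 + 0.909818*0.25*0.23 = 0.013860 + 0.116941 + 0.139894 + 0.052315 = 0.323010
Restricting to configurations with DDoS attack present: 0.139894 + 0.052315 = 0.192209.
Hence the posterior is 0.192209/0.323010 ≈ 0.5951.

Now also conditioning on misconfigured router≠true:
P(latency alert | ¬misconfigured router) = 0.024*0.75 + 0.72672*0.25 = 0.018000 + 0.181680 = 0.199680
Restricting to configurations with DDoS attack present: 0.72672*0.25 = 0.181680.
Hence the posterior is 0.181680/0.199680 ≈ 0.9099.

Pr[DDoS attack | latency alert] ≈ 0.5951; Pr[DDoS attack | latency alert, ¬misconfigured router] ≈ 0.9099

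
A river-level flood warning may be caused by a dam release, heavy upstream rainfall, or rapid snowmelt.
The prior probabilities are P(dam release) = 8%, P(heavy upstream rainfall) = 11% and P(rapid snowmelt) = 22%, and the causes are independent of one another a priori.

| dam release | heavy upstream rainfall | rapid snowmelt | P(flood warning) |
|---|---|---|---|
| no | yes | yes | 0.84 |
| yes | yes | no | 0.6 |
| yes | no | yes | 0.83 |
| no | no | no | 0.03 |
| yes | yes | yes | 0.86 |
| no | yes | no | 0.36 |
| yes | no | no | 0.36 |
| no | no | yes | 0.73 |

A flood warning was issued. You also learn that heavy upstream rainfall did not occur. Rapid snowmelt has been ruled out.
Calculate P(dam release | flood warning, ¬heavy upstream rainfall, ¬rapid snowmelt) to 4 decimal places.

Enumerate both values of dam release and weight by the priors:
  P(flood warning | ¬heavy upstream rainfall, ¬rapid snowmelt) = 0.03·0.92 + 0.36·0.08
        = 0.027600 + 0.028800 = 0.056400
Configurations with dam release contribute 0.028800, so
  P(dam release | flood warning, ¬heavy upstream rainfall, ¬rapid snowmelt) = 0.028800 / 0.056400 ≈ 0.5106

P(dam release | flood warning, ¬heavy upstream rainfall, ¬rapid snowmelt) ≈ 0.5106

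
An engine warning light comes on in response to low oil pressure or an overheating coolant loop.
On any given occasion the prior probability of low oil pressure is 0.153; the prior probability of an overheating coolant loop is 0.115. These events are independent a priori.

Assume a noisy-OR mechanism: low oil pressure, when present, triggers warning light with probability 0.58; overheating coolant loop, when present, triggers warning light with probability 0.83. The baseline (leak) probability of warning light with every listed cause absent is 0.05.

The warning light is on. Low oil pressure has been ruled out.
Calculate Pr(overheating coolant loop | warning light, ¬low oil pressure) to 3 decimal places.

Pr(overheating coolant loop | warning light, ¬low oil pressure) ≈ 0.685

Under noisy-OR, P(warning light | causes) = 1 − (1−0.05)·∏(1−qᵢ) over the active causes.
P(warning light | ¬low oil pressure) = 0.05*0.885 + 0.8385*0.115 = 0.044250 + 0.096428 = 0.140678
Of this, 0.096428 comes from 0.8385*0.115 (the overheating coolant loop=true cases).
P(overheating coolant loop | warning light, ¬low oil pressure) = 0.096428 / 0.140678 ≈ 0.685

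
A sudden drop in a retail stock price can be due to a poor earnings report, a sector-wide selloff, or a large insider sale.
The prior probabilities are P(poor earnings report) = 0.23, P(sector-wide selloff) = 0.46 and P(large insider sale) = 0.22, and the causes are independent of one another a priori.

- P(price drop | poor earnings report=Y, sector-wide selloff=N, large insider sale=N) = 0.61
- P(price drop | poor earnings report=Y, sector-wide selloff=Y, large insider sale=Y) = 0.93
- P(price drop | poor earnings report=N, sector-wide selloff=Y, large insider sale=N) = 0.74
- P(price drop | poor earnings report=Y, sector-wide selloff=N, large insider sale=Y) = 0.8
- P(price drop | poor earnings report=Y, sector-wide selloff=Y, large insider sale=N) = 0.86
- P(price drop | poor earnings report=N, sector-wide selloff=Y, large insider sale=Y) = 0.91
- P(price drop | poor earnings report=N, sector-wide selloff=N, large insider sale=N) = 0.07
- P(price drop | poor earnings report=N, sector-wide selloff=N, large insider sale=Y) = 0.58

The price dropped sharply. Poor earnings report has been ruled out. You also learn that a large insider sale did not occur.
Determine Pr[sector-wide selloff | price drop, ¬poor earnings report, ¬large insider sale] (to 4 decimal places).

Pr[sector-wide selloff | price drop, ¬poor earnings report, ¬large insider sale] ≈ 0.9001

Enumerate both values of sector-wide selloff and weight by the priors:
  P(price drop | ¬poor earnings report, ¬large insider sale) = 0.07*0.54 + 0.74*0.46
        = 0.037800 + 0.340400 = 0.378200
Keeping only the sector-wide selloff-present terms gives 0.340400, so
  P(sector-wide selloff | price drop, ¬poor earnings report, ¬large insider sale) = 0.340400 / 0.378200 ≈ 0.9001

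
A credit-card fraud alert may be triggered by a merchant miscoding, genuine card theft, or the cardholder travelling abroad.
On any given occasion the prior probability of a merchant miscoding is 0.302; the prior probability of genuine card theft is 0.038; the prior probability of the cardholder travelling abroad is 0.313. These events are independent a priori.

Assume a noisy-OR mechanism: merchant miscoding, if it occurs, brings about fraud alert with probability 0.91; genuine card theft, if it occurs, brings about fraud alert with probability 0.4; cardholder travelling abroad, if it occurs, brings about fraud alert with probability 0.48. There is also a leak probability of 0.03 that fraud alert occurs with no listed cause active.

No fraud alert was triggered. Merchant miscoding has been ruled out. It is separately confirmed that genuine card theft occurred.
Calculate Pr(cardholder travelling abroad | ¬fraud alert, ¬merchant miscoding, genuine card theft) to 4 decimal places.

Under noisy-OR, P(fraud alert | causes) = 1 − (1−0.03)·∏(1−qᵢ) over the active causes.
Sum P(¬fraud alert|·) weighted by the priors over both values of cardholder travelling abroad:
  P(¬fraud alert | ¬merchant miscoding, genuine card theft) = 0.582*0.687 + 0.30264*0.313
        = 0.399834 + 0.094726 = 0.494560
Configurations with cardholder travelling abroad contribute 0.094726, so
  P(cardholder travelling abroad | ¬fraud alert, ¬merchant miscoding, genuine card theft) = 0.094726 / 0.494560 ≈ 0.1915

Pr(cardholder travelling abroad | ¬fraud alert, ¬merchant miscoding, genuine card theft) ≈ 0.1915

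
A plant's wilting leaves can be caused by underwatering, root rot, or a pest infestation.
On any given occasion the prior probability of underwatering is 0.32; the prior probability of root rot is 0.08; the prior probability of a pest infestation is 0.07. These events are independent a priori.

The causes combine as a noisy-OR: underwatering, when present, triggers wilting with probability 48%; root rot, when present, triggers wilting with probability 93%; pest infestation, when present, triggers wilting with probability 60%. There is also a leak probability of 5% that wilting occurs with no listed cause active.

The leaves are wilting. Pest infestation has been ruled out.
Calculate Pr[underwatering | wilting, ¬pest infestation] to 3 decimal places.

Pr[underwatering | wilting, ¬pest infestation] ≈ 0.679

Under noisy-OR, P(wilting | causes) = 1 − (1−0.05)·∏(1−qᵢ) over the active causes.
Enumerate the 4 (underwatering, root rot) configurations and weight by the priors:
  P(wilting | ¬pest infestation) = 0.05×0.68×0.92 + 0.9335×0.68×0.08 + 0.506×0.32×0.92 + 0.96542×0.32×0.08
        = 0.031280 + 0.050782 + 0.148966 + 0.024715 = 0.255743
Keeping only the underwatering-present terms gives 0.173681, so
  P(underwatering | wilting, ¬pest infestation) = 0.173681 / 0.255743 ≈ 0.679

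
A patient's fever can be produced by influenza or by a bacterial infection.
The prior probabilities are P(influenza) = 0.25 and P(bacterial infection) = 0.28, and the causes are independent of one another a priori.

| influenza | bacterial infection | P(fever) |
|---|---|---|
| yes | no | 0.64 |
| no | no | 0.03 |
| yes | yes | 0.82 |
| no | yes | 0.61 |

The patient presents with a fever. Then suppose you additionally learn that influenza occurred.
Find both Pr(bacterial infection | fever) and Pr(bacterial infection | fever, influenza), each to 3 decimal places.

Weight on bacterial infection=true, given the evidence: 0.128100 + 0.057400 = 0.185500
Normalizer over all consistent configurations: 0.03·0.75·0.72 + 0.61·0.75·0.28 + 0.64·0.25·0.72 + 0.82·0.25·0.28 = 0.316900
P(bacterial infection | fever) = 0.185500/0.316900 ≈ 0.585

Now condition on the additional information:
P(fever | influenza) = 0.64·0.72 + 0.82·0.28 = 0.460800 + 0.229600 = 0.690400
Restricting to configurations with bacterial infection present: 0.82·0.28 = 0.229600.
So P(bacterial infection | fever, influenza) = 0.229600/0.690400 ≈ 0.333.

Pr(bacterial infection | fever) ≈ 0.585; Pr(bacterial infection | fever, influenza) ≈ 0.333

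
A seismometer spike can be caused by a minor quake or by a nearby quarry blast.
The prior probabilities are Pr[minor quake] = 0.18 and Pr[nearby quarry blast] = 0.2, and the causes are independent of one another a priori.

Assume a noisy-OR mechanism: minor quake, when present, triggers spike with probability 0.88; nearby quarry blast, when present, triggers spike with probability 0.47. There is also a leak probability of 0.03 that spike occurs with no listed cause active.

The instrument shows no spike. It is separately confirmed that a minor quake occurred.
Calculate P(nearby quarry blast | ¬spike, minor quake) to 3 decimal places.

P(nearby quarry blast | ¬spike, minor quake) ≈ 0.117

Under noisy-OR, P(spike | causes) = 1 − (1−0.03)·∏(1−qᵢ) over the active causes.
Enumerate both values of nearby quarry blast and weight by the priors:
  P(¬spike | minor quake) = 0.1164*0.8 + 0.061692*0.2
        = 0.093120 + 0.012338 = 0.105458
The terms with nearby quarry blast present sum to 0.012338, so
  P(nearby quarry blast | ¬spike, minor quake) = 0.012338 / 0.105458 ≈ 0.117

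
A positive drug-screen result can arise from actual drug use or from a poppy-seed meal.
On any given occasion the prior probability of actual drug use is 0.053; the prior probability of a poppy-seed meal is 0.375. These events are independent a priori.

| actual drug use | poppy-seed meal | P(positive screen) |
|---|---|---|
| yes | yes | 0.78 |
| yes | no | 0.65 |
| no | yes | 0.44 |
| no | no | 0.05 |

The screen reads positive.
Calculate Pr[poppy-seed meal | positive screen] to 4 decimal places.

Pr[poppy-seed meal | positive screen] ≈ 0.7706

Enumerate the 4 (actual drug use, poppy-seed meal) configurations and weight by the priors:
  P(positive screen) = 0.05·0.947·0.625 + 0.44·0.947·0.375 + 0.65·0.053·0.625 + 0.78·0.053·0.375
        = 0.029594 + 0.156255 + 0.021531 + 0.015503 = 0.222883
Configurations with poppy-seed meal contribute 0.171758, so
  P(poppy-seed meal | positive screen) = 0.171758 / 0.222883 ≈ 0.7706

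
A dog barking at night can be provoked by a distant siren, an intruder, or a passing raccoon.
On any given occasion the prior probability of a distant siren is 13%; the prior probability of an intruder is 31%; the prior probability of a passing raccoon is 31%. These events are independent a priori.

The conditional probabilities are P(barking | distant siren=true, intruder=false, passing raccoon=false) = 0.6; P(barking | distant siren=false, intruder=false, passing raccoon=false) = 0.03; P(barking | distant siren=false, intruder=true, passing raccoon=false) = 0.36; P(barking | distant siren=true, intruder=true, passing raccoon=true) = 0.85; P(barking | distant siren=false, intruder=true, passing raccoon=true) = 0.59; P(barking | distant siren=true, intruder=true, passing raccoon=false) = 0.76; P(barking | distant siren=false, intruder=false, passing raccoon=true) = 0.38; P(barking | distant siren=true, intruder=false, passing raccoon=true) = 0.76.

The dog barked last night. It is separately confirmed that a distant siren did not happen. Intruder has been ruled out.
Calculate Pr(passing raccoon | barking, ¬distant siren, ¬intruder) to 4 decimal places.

Pr(passing raccoon | barking, ¬distant siren, ¬intruder) ≈ 0.8505

Numerator (weight on configurations with passing raccoon): 0.38×0.31 = 0.117800
Normalizer over all consistent configurations: 0.03×0.69 + 0.38×0.31 = 0.138500
P(passing raccoon | barking, ¬distant siren, ¬intruder) = 0.117800/0.138500 ≈ 0.8505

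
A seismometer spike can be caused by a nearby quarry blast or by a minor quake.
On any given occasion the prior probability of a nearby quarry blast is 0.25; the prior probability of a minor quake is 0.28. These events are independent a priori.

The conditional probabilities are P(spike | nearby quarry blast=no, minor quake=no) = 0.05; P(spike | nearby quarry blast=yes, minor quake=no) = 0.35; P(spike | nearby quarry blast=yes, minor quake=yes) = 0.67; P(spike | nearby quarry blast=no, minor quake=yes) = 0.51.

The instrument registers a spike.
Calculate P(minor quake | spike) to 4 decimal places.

P(minor quake | spike) ≈ 0.6311

By total probability over the 4 (nearby quarry blast, minor quake) configurations:
  P(spike) = 0.05*0.75*0.72 + 0.51*0.75*0.28 + 0.35*0.25*0.72 + 0.67*0.25*0.28
        = 0.027000 + 0.107100 + 0.063000 + 0.046900 = 0.244000
The terms with minor quake present sum to 0.154000, so
  P(minor quake | spike) = 0.154000 / 0.244000 ≈ 0.6311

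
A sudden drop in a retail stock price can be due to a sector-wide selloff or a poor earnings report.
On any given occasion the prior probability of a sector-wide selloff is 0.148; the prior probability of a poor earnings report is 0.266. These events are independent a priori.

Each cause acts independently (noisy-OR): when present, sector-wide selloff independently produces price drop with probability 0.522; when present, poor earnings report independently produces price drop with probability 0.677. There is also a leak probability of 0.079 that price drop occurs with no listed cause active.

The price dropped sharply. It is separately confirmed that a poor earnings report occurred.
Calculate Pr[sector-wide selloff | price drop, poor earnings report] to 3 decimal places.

Pr[sector-wide selloff | price drop, poor earnings report] ≈ 0.175

Under noisy-OR, P(price drop | causes) = 1 − (1−0.079)·∏(1−qᵢ) over the active causes.
For the numerator, keep only sector-wide selloff=true terms: 0.857803·0.148 = 0.126955
Normalizer over all consistent configurations: 0.702517·0.852 + 0.857803·0.148 = 0.725499
Posterior = 0.126955 / 0.725499 ≈ 0.175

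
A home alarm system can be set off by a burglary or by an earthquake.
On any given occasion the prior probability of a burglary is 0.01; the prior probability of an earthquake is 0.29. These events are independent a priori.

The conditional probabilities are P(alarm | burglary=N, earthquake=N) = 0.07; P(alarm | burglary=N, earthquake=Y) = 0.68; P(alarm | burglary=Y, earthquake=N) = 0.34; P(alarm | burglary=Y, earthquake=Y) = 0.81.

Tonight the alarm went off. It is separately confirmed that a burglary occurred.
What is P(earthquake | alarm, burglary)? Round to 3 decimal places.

P(earthquake | alarm, burglary) ≈ 0.493

P(alarm | burglary) = 0.34×0.71 + 0.81×0.29 = 0.241400 + 0.234900 = 0.476300
The earthquake-present share is 0.81×0.29 = 0.234900.
P(earthquake | alarm, burglary) = 0.234900 / 0.476300 ≈ 0.493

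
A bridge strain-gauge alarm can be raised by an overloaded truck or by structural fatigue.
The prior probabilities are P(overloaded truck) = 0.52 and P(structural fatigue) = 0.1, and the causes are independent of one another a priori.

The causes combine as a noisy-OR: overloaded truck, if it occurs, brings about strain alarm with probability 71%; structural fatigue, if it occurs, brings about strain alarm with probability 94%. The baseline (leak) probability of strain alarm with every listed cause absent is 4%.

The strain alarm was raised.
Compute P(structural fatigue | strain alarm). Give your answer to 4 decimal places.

Under noisy-OR, P(strain alarm | causes) = 1 − (1−0.04)·∏(1−qᵢ) over the active causes.
By total probability over the 4 (overloaded truck, structural fatigue) configurations:
  P(strain alarm) = 0.04*0.48*0.9 + 0.9424*0.48*0.1 + 0.7216*0.52*0.9 + 0.983296*0.52*0.1
        = 0.017280 + 0.045235 + 0.337709 + 0.051131 = 0.451355
Configurations with structural fatigue contribute 0.096366, so
  P(structural fatigue | strain alarm) = 0.096366 / 0.451355 ≈ 0.2135

P(structural fatigue | strain alarm) ≈ 0.2135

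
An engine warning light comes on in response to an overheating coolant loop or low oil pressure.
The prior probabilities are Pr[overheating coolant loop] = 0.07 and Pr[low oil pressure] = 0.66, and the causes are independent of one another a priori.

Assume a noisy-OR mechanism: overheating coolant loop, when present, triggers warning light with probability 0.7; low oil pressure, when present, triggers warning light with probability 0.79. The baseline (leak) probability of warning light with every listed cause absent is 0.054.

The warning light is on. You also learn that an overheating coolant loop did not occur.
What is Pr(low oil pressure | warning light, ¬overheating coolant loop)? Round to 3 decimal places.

Pr(low oil pressure | warning light, ¬overheating coolant loop) ≈ 0.966

Under noisy-OR, P(warning light | causes) = 1 − (1−0.054)·∏(1−qᵢ) over the active causes.
P(warning light | ¬overheating coolant loop) = 0.054×0.34 + 0.80134×0.66 = 0.018360 + 0.528884 = 0.547244
The low oil pressure-present share is 0.80134×0.66 = 0.528884.
Hence the posterior is 0.528884/0.547244 ≈ 0.966.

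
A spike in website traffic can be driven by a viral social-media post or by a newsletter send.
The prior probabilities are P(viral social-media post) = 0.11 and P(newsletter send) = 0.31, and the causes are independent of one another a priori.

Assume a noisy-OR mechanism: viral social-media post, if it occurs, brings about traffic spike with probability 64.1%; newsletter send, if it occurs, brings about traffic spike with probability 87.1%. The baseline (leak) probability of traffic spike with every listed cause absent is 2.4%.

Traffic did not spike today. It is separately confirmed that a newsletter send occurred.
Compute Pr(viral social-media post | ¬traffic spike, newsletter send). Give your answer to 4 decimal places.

Pr(viral social-media post | ¬traffic spike, newsletter send) ≈ 0.0425

Under noisy-OR, P(traffic spike | causes) = 1 − (1−0.024)·∏(1−qᵢ) over the active causes.
Sum P(¬traffic spike|·) weighted by the priors over both values of viral social-media post:
  P(¬traffic spike | newsletter send) = 0.125904×0.89 + 0.0452×0.11
        = 0.112055 + 0.004972 = 0.117027
Keeping only the viral social-media post-present terms gives 0.004972, so
  P(viral social-media post | ¬traffic spike, newsletter send) = 0.004972 / 0.117027 ≈ 0.0425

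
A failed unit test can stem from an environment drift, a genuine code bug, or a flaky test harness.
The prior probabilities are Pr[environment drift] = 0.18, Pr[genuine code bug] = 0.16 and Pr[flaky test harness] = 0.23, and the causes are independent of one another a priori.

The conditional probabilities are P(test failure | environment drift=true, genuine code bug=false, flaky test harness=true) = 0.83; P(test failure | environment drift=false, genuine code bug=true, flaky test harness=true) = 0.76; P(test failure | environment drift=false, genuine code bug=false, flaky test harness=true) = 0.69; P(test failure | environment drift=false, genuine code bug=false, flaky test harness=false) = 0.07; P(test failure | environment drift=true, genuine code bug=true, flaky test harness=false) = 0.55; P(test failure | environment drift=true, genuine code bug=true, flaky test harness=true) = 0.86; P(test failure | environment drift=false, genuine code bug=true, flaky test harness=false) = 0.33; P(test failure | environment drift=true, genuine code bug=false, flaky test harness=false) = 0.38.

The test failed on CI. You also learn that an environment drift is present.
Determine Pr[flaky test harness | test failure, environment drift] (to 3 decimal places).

Pr[flaky test harness | test failure, environment drift] ≈ 0.380

P(test failure | environment drift) = 0.38·0.84·0.77 + 0.83·0.84·0.23 + 0.55·0.16·0.77 + 0.86·0.16·0.23 = 0.245784 + 0.160356 + 0.067760 + 0.031648 = 0.505548
Restricting to configurations with flaky test harness present: 0.160356 + 0.031648 = 0.192004.
So P(flaky test harness | test failure, environment drift) = 0.192004/0.505548 ≈ 0.380.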